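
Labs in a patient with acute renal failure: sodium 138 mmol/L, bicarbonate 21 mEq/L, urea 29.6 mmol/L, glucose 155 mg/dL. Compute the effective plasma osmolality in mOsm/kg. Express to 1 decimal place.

Effective osmolality excludes urea (freely permeant across cell membranes):
2·Na + glucose/18
= 2·138 + 155/18
= 276 + 8.61
= 284.61 mOsm/kg

284.6 mOsm/kg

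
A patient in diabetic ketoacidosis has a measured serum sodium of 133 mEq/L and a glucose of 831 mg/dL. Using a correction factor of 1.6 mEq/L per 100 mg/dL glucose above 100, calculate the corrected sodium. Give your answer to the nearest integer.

Corrected Na = measured Na + 1.6 · (glucose − 100)/100
= 133 + 1.6 · (831 − 100)/100
= 133 + 11.7
= 144.7 mEq/L

145 mEq/L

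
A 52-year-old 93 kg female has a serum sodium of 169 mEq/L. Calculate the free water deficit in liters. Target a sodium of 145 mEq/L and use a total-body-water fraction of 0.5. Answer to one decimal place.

TBW = 0.5 · 93 = 46.5 L
Free water deficit = TBW · (Na/145 − 1)
= 46.5 · (169/145 − 1)
= 46.5 · 0.1655
= 7.7 L

7.7 L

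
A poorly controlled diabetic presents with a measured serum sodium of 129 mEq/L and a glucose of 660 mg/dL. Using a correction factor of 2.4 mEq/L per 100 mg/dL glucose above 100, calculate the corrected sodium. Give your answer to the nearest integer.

Corrected Na = measured Na + 2.4 · (glucose − 100)/100
= 129 + 2.4 · (660 − 100)/100
= 129 + 13.4
= 142.4 mEq/L

142 mEq/L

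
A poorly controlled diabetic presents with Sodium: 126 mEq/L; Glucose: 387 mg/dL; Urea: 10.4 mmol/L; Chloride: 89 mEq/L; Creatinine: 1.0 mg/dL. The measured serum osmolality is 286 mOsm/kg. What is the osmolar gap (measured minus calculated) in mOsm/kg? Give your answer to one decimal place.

Calculated osmolality = 2·Na + glucose/18 + urea
= 2·126 + 387/18 + 10.4
= 252 + 21.50 + 10.40
= 283.9 mOsm/kg ≈ 283.9 mOsm/kg
Osmolar gap = measured − calculated = 286 − 283.9 = 2.1 mOsm/kg

2.1 mOsm/kg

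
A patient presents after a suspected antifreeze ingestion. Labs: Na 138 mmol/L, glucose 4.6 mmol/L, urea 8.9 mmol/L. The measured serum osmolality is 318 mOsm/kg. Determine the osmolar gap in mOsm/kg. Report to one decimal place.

Calculated osmolality = 2·Na + glucose + urea
= 2·138 + 4.6 + 8.9
= 276 + 4.60 + 8.90
= 289.5 mOsm/kg ≈ 289.5 mOsm/kg
Osmolar gap = measured − calculated = 318 − 289.5 = 28.5 mOsm/kg

28.5 mOsm/kg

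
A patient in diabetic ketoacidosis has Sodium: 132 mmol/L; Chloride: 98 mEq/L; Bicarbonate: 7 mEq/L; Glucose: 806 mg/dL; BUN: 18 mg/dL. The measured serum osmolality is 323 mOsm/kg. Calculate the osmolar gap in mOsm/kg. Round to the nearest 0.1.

7.8 mOsm/kg

Calculated osmolality = 2·Na + glucose/18 + BUN/2.8
= 2·132 + 806/18 + 18/2.8
= 264 + 44.78 + 6.43
= 315.21 mOsm/kg ≈ 315.2 mOsm/kg
Osmolar gap = measured − calculated = 323 − 315.2 = 7.8 mOsm/kg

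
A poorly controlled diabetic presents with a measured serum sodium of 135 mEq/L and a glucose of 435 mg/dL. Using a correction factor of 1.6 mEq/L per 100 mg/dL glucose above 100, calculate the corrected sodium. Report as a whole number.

Corrected Na = measured Na + 1.6 · (glucose − 100)/100
= 135 + 1.6 · (435 − 100)/100
= 135 + 5.4
= 140.4 mEq/L

140 mEq/L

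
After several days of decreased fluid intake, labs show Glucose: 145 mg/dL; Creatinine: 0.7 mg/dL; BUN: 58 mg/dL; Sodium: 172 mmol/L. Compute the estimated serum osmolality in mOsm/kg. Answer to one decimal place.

372.8 mOsm/kg

Calculated osmolality = 2·Na + glucose/18 + BUN/2.8
= 2·172 + 145/18 + 58/2.8
= 344 + 8.06 + 20.71
= 372.77 mOsm/kg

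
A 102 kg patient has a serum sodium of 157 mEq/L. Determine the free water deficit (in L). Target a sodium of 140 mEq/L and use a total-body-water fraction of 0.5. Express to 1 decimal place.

6.2 L

TBW = 0.5 · 102 = 51 L
Free water deficit = TBW · (Na/140 − 1)
= 51 · (157/140 − 1)
= 51 · 0.1214
= 6.19 L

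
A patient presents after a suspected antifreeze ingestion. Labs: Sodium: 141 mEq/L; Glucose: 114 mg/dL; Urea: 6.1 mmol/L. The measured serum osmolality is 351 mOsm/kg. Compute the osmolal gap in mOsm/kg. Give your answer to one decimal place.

Calculated osmolality = 2·Na + glucose/18 + urea
= 2·141 + 114/18 + 6.1
= 282 + 6.33 + 6.10
= 294.43 mOsm/kg ≈ 294.4 mOsm/kg
Osmolar gap = measured − calculated = 351 − 294.4 = 56.6 mOsm/kg

56.6 mOsm/kg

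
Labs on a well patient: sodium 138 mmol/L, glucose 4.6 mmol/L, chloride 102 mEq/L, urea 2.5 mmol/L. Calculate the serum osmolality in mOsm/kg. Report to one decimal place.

Calculated osmolality = 2·Na + glucose + urea
= 2·138 + 4.6 + 2.5
= 276 + 4.60 + 2.50
= 283.1 mOsm/kg

283.1 mOsm/kg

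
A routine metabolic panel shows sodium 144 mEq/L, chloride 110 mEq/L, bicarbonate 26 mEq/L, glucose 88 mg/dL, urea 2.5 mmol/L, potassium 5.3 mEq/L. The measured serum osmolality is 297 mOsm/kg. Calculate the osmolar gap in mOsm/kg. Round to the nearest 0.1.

1.6 mOsm/kg

Calculated osmolality = 2·Na + glucose/18 + urea
= 2·144 + 88/18 + 2.5
= 288 + 4.89 + 2.50
= 295.39 mOsm/kg ≈ 295.4 mOsm/kg
Osmolar gap = measured − calculated = 297 − 295.4 = 1.6 mOsm/kg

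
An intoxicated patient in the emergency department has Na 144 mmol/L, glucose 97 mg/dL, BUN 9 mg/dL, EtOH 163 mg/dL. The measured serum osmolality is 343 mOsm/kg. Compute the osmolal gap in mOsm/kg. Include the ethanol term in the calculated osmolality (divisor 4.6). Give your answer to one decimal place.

Calculated osmolality = 2·Na + glucose/18 + BUN/2.8 + ethanol/4.6
= 2·144 + 97/18 + 9/2.8 + 163/4.6
= 288 + 5.39 + 3.21 + 35.43
= 332.03 mOsm/kg ≈ 332.0 mOsm/kg
Osmolar gap = measured − calculated = 343 − 332.0 = 11.0 mOsm/kg

11.0 mOsm/kg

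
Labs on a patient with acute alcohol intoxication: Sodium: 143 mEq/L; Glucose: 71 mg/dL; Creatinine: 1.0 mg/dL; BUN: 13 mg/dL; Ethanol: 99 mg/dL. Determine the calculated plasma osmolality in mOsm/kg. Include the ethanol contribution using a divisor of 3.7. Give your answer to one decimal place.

321.3 mOsm/kg

Calculated osmolality = 2·Na + glucose/18 + BUN/2.8 + ethanol/3.7
= 2·143 + 71/18 + 13/2.8 + 99/3.7
= 286 + 3.94 + 4.64 + 26.76
= 321.34 mOsm/kg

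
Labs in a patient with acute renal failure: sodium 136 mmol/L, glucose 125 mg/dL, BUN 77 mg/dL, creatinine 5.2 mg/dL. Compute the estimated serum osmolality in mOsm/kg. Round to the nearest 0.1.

306.4 mOsm/kg

Calculated osmolality = 2·Na + glucose/18 + BUN/2.8
= 2·136 + 125/18 + 77/2.8
= 272 + 6.94 + 27.50
= 306.44 mOsm/kg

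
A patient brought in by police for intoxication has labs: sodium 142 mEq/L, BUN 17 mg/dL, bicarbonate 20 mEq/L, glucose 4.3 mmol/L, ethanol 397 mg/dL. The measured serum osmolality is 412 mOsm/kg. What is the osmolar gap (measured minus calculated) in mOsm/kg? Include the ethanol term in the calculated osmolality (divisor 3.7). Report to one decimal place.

10.3 mOsm/kg

Calculated osmolality = 2·Na + glucose + BUN/2.8 + ethanol/3.7
= 2·142 + 4.3 + 17/2.8 + 397/3.7
= 284 + 4.30 + 6.07 + 107.30
= 401.67 mOsm/kg ≈ 401.7 mOsm/kg
Osmolar gap = measured − calculated = 412 − 401.7 = 10.3 mOsm/kg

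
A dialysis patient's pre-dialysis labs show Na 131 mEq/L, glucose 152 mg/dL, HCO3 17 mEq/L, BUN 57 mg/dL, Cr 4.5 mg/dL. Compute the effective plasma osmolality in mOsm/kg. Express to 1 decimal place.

270.4 mOsm/kg

Effective osmolality excludes urea (freely permeant across cell membranes):
2·Na + glucose/18
= 2·131 + 152/18
= 262 + 8.44
= 270.44 mOsm/kg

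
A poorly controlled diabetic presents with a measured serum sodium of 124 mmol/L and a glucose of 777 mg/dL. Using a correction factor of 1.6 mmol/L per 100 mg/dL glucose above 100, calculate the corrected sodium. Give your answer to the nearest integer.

Corrected Na = measured Na + 1.6 · (glucose − 100)/100
= 124 + 1.6 · (777 − 100)/100
= 124 + 10.8
= 134.8 mmol/L

135 mmol/L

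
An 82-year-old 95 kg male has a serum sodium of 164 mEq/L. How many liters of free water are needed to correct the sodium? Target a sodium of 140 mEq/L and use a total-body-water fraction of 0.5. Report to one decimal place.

TBW = 0.5 · 95 = 47.5 L
Free water deficit = TBW · (Na/140 − 1)
= 47.5 · (164/140 − 1)
= 47.5 · 0.1714
= 8.14 L

8.1 L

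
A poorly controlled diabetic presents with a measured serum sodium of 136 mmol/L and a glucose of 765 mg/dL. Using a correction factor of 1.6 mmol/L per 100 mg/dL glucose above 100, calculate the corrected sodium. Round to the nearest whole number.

147 mmol/L

Corrected Na = measured Na + 1.6 · (glucose − 100)/100
= 136 + 1.6 · (765 − 100)/100
= 136 + 10.6
= 146.6 mmol/L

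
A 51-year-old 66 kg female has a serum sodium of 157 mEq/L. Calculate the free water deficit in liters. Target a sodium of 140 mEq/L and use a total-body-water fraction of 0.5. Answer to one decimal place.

4.0 L

TBW = 0.5 · 66 = 33 L
Free water deficit = TBW · (Na/140 − 1)
= 33 · (157/140 − 1)
= 33 · 0.1214
= 4.01 L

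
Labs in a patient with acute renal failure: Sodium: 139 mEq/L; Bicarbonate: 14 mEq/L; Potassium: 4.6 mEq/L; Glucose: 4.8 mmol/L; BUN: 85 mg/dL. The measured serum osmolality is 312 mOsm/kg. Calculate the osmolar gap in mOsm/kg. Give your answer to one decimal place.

Calculated osmolality = 2·Na + glucose + BUN/2.8
= 2·139 + 4.8 + 85/2.8
= 278 + 4.80 + 30.36
= 313.16 mOsm/kg ≈ 313.2 mOsm/kg
Osmolar gap = measured − calculated = 312 − 313.2 = -1.2 mOsm/kg

-1.2 mOsm/kg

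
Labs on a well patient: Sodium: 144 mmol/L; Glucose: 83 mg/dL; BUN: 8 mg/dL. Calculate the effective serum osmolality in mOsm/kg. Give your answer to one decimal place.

Effective osmolality excludes urea (freely permeant across cell membranes):
2·Na + glucose/18
= 2·144 + 83/18
= 288 + 4.61
= 292.61 mOsm/kg

292.6 mOsm/kg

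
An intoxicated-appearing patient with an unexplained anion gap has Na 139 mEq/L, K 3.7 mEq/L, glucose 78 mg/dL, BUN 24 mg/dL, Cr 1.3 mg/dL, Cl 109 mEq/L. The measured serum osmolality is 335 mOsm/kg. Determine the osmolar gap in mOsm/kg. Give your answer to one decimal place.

Calculated osmolality = 2·Na + glucose/18 + BUN/2.8
= 2·139 + 78/18 + 24/2.8
= 278 + 4.33 + 8.57
= 290.9 mOsm/kg ≈ 290.9 mOsm/kg
Osmolar gap = measured − calculated = 335 − 290.9 = 44.1 mOsm/kg

44.1 mOsm/kg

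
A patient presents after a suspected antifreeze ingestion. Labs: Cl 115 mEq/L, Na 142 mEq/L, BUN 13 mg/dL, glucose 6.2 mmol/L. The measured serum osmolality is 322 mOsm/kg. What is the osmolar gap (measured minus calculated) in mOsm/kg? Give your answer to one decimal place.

27.2 mOsm/kg

Calculated osmolality = 2·Na + glucose + BUN/2.8
= 2·142 + 6.2 + 13/2.8
= 284 + 6.20 + 4.64
= 294.84 mOsm/kg ≈ 294.8 mOsm/kg
Osmolar gap = measured − calculated = 322 − 294.8 = 27.2 mOsm/kg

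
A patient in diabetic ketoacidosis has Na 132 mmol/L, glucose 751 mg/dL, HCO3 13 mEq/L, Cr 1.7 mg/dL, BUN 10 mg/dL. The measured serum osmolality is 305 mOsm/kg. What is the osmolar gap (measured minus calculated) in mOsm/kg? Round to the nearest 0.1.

-4.3 mOsm/kg

Calculated osmolality = 2·Na + glucose/18 + BUN/2.8
= 2·132 + 751/18 + 10/2.8
= 264 + 41.72 + 3.57
= 309.29 mOsm/kg ≈ 309.3 mOsm/kg
Osmolar gap = measured − calculated = 305 − 309.3 = -4.3 mOsm/kg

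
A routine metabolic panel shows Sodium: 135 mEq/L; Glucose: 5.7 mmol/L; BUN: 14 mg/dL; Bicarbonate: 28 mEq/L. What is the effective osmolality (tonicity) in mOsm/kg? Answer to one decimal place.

275.7 mOsm/kg

Effective osmolality excludes urea (freely permeant across cell membranes):
2·Na + glucose
= 2·135 + 5.7
= 270 + 5.7
= 275.7 mOsm/kg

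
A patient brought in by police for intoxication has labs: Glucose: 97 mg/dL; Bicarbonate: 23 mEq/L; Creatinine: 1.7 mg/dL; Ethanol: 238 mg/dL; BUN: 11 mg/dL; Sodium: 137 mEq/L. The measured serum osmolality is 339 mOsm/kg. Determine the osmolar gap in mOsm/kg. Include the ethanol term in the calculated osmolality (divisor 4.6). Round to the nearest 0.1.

3.9 mOsm/kg

Calculated osmolality = 2·Na + glucose/18 + BUN/2.8 + ethanol/4.6
= 2·137 + 97/18 + 11/2.8 + 238/4.6
= 274 + 5.39 + 3.93 + 51.74
= 335.06 mOsm/kg ≈ 335.1 mOsm/kg
Osmolar gap = measured − calculated = 339 − 335.1 = 3.9 mOsm/kg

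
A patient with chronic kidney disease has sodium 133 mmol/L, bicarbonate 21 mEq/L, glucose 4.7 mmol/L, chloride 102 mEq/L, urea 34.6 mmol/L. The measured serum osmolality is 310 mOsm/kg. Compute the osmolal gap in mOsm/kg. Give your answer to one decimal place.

4.7 mOsm/kg

Calculated osmolality = 2·Na + glucose + urea
= 2·133 + 4.7 + 34.6
= 266 + 4.70 + 34.60
= 305.3 mOsm/kg ≈ 305.3 mOsm/kg
Osmolar gap = measured − calculated = 310 − 305.3 = 4.7 mOsm/kg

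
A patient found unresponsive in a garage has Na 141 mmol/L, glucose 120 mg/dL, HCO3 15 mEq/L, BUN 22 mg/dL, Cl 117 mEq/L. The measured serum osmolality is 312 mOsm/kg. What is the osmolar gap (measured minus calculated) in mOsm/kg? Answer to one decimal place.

15.5 mOsm/kg

Calculated osmolality = 2·Na + glucose/18 + BUN/2.8
= 2·141 + 120/18 + 22/2.8
= 282 + 6.67 + 7.86
= 296.53 mOsm/kg ≈ 296.5 mOsm/kg
Osmolar gap = measured − calculated = 312 − 296.5 = 15.5 mOsm/kg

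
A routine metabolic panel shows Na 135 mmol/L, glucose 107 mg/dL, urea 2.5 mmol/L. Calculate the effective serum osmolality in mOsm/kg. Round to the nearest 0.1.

275.9 mOsm/kg

Effective osmolality excludes urea (freely permeant across cell membranes):
2·Na + glucose/18
= 2·135 + 107/18
= 270 + 5.94
= 275.94 mOsm/kg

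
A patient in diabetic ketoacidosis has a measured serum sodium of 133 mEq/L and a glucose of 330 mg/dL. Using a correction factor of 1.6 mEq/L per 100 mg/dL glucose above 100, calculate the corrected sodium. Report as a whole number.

Corrected Na = measured Na + 1.6 · (glucose − 100)/100
= 133 + 1.6 · (330 − 100)/100
= 133 + 3.7
= 136.7 mEq/L

137 mEq/L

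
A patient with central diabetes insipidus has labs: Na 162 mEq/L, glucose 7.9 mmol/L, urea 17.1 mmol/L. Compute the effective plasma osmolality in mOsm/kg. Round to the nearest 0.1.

Effective osmolality excludes urea (freely permeant across cell membranes):
2·Na + glucose
= 2·162 + 7.9
= 324 + 7.9
= 331.9 mOsm/kg

331.9 mOsm/kg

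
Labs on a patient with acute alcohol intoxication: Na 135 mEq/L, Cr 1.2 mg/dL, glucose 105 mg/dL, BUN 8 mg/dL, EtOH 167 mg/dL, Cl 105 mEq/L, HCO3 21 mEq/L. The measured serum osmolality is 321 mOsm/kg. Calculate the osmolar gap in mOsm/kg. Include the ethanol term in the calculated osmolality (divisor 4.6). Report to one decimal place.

Calculated osmolality = 2·Na + glucose/18 + BUN/2.8 + ethanol/4.6
= 2·135 + 105/18 + 8/2.8 + 167/4.6
= 270 + 5.83 + 2.86 + 36.30
= 314.99 mOsm/kg ≈ 315.0 mOsm/kg
Osmolar gap = measured − calculated = 321 − 315.0 = 6.0 mOsm/kg

6.0 mOsm/kg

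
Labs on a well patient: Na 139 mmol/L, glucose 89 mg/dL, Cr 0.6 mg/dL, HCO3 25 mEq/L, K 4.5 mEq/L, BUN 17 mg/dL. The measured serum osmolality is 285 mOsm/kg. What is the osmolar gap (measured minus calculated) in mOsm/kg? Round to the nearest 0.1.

-4.0 mOsm/kg

Calculated osmolality = 2·Na + glucose/18 + BUN/2.8
= 2·139 + 89/18 + 17/2.8
= 278 + 4.94 + 6.07
= 289.01 mOsm/kg ≈ 289.0 mOsm/kg
Osmolar gap = measured − calculated = 285 − 289.0 = -4.0 mOsm/kg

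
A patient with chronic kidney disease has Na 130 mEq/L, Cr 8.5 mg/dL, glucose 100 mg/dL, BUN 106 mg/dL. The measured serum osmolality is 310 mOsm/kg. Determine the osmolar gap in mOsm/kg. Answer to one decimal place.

6.6 mOsm/kg

Calculated osmolality = 2·Na + glucose/18 + BUN/2.8
= 2·130 + 100/18 + 106/2.8
= 260 + 5.56 + 37.86
= 303.42 mOsm/kg ≈ 303.4 mOsm/kg
Osmolar gap = measured − calculated = 310 − 303.4 = 6.6 mOsm/kg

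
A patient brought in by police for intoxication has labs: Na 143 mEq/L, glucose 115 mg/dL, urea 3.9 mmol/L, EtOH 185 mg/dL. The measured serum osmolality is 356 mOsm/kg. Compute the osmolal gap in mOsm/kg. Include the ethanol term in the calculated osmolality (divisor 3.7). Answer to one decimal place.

Calculated osmolality = 2·Na + glucose/18 + urea + ethanol/3.7
= 2·143 + 115/18 + 3.9 + 185/3.7
= 286 + 6.39 + 3.90 + 50
= 346.29 mOsm/kg ≈ 346.3 mOsm/kg
Osmolar gap = measured − calculated = 356 − 346.3 = 9.7 mOsm/kg

9.7 mOsm/kg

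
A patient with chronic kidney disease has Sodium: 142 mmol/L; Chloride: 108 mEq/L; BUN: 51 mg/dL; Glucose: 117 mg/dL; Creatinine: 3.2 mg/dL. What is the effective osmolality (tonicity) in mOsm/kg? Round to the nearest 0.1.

Effective osmolality excludes urea (freely permeant across cell membranes):
2·Na + glucose/18
= 2·142 + 117/18
= 284 + 6.5
= 290.5 mOsm/kg

290.5 mOsm/kg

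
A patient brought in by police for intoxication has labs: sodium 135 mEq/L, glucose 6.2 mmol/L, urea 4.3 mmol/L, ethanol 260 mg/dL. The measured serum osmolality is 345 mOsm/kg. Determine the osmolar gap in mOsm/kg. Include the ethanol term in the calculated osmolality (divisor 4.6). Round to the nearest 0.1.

8.0 mOsm/kg

Calculated osmolality = 2·Na + glucose + urea + ethanol/4.6
= 2·135 + 6.2 + 4.3 + 260/4.6
= 270 + 6.20 + 4.30 + 56.52
= 337.02 mOsm/kg ≈ 337.0 mOsm/kg
Osmolar gap = measured − calculated = 345 − 337.0 = 8.0 mOsm/kg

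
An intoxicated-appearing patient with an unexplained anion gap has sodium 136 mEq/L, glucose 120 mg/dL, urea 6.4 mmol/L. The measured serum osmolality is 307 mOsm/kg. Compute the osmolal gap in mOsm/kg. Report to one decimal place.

Calculated osmolality = 2·Na + glucose/18 + urea
= 2·136 + 120/18 + 6.4
= 272 + 6.67 + 6.40
= 285.07 mOsm/kg ≈ 285.1 mOsm/kg
Osmolar gap = measured − calculated = 307 − 285.1 = 21.9 mOsm/kg

21.9 mOsm/kg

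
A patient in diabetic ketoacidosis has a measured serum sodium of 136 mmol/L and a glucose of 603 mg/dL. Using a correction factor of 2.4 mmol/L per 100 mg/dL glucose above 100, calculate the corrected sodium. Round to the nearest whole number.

148 mmol/L

Corrected Na = measured Na + 2.4 · (glucose − 100)/100
= 136 + 2.4 · (603 − 100)/100
= 136 + 12.1
= 148.1 mmol/L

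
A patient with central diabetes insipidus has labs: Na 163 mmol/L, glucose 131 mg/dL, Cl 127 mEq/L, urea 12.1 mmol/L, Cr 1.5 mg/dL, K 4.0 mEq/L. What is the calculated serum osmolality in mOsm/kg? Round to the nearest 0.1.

345.4 mOsm/kg

Calculated osmolality = 2·Na + glucose/18 + urea
= 2·163 + 131/18 + 12.1
= 326 + 7.28 + 12.10
= 345.38 mOsm/kg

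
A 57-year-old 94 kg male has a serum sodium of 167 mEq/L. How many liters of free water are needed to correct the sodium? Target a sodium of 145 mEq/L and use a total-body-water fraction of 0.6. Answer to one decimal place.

8.6 L

TBW = 0.6 · 94 = 56.4 L
Free water deficit = TBW · (Na/145 − 1)
= 56.4 · (167/145 − 1)
= 56.4 · 0.1517
= 8.56 L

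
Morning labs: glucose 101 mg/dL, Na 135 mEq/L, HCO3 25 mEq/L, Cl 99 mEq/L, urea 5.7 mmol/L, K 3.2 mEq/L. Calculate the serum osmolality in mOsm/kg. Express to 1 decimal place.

281.3 mOsm/kg

Calculated osmolality = 2·Na + glucose/18 + urea
= 2·135 + 101/18 + 5.7
= 270 + 5.61 + 5.70
= 281.31 mOsm/kg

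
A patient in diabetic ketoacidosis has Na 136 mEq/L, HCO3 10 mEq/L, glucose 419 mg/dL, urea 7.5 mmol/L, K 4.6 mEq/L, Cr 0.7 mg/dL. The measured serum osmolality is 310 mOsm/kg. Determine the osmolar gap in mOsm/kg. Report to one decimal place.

7.2 mOsm/kg

Calculated osmolality = 2·Na + glucose/18 + urea
= 2·136 + 419/18 + 7.5
= 272 + 23.28 + 7.50
= 302.78 mOsm/kg ≈ 302.8 mOsm/kg
Osmolar gap = measured − calculated = 310 − 302.8 = 7.2 mOsm/kg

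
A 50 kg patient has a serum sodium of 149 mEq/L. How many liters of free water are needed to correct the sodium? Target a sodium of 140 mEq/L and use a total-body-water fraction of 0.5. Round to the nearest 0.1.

1.6 L

TBW = 0.5 · 50 = 25 L
Free water deficit = TBW · (Na/140 − 1)
= 25 · (149/140 − 1)
= 25 · 0.0643
= 1.61 L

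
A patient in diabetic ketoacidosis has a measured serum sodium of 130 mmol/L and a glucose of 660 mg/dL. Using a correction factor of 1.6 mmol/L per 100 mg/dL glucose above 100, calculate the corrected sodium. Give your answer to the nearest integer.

Corrected Na = measured Na + 1.6 · (glucose − 100)/100
= 130 + 1.6 · (660 − 100)/100
= 130 + 9
= 139 mmol/L

139 mmol/L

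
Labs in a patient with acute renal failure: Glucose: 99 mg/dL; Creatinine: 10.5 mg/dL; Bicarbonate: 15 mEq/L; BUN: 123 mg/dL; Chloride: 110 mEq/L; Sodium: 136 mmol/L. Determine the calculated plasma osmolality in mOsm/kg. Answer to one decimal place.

321.4 mOsm/kg

Calculated osmolality = 2·Na + glucose/18 + BUN/2.8
= 2·136 + 99/18 + 123/2.8
= 272 + 5.50 + 43.93
= 321.43 mOsm/kg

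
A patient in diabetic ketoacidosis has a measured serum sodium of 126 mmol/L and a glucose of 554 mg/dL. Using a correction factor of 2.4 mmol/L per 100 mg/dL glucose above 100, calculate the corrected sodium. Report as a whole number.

137 mmol/L

Corrected Na = measured Na + 2.4 · (glucose − 100)/100
= 126 + 2.4 · (554 − 100)/100
= 126 + 10.9
= 136.9 mmol/L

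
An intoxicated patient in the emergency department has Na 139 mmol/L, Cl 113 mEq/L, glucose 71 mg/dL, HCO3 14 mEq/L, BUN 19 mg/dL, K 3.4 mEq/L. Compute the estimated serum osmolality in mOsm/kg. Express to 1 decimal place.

Calculated osmolality = 2·Na + glucose/18 + BUN/2.8
= 2·139 + 71/18 + 19/2.8
= 278 + 3.94 + 6.79
= 288.73 mOsm/kg

288.7 mOsm/kg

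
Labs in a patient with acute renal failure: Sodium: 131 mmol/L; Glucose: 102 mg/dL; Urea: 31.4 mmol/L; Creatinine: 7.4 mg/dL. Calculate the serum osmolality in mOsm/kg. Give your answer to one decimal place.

Calculated osmolality = 2·Na + glucose/18 + urea
= 2·131 + 102/18 + 31.4
= 262 + 5.67 + 31.40
= 299.07 mOsm/kg

299.1 mOsm/kg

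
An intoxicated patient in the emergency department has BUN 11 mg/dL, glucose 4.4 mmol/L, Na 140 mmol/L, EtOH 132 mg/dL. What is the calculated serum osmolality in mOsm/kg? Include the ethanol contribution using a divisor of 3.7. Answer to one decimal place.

Calculated osmolality = 2·Na + glucose + BUN/2.8 + ethanol/3.7
= 2·140 + 4.4 + 11/2.8 + 132/3.7
= 280 + 4.40 + 3.93 + 35.68
= 324.01 mOsm/kg

324.0 mOsm/kg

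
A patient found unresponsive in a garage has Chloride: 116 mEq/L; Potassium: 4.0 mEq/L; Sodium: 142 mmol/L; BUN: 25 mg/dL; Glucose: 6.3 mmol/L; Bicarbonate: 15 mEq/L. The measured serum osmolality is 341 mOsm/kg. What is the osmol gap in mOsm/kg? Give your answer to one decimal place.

Calculated osmolality = 2·Na + glucose + BUN/2.8
= 2·142 + 6.3 + 25/2.8
= 284 + 6.30 + 8.93
= 299.23 mOsm/kg ≈ 299.2 mOsm/kg
Osmolar gap = measured − calculated = 341 − 299.2 = 41.8 mOsm/kg

41.8 mOsm/kg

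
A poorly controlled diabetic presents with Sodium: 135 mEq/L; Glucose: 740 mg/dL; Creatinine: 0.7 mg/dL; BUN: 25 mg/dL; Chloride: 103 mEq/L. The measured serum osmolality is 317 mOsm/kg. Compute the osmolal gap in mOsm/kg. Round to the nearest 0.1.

Calculated osmolality = 2·Na + glucose/18 + BUN/2.8
= 2·135 + 740/18 + 25/2.8
= 270 + 41.11 + 8.93
= 320.04 mOsm/kg ≈ 320.0 mOsm/kg
Osmolar gap = measured − calculated = 317 − 320.0 = -3.0 mOsm/kg

-3.0 mOsm/kg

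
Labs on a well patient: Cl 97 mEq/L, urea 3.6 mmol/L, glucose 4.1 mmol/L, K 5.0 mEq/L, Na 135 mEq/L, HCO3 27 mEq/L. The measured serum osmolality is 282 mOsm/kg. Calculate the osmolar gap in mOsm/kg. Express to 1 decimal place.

4.3 mOsm/kg

Calculated osmolality = 2·Na + glucose + urea
= 2·135 + 4.1 + 3.6
= 270 + 4.10 + 3.60
= 277.7 mOsm/kg ≈ 277.7 mOsm/kg
Osmolar gap = measured − calculated = 282 − 277.7 = 4.3 mOsm/kg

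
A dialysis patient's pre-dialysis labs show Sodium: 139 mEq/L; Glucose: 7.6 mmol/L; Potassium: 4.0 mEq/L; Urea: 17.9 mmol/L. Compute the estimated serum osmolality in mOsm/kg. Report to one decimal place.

303.5 mOsm/kg

Calculated osmolality = 2·Na + glucose + urea
= 2·139 + 7.6 + 17.9
= 278 + 7.60 + 17.90
= 303.5 mOsm/kg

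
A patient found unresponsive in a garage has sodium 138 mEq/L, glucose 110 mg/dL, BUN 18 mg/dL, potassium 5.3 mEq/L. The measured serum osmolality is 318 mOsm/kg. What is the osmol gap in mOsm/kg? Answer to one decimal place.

Calculated osmolality = 2·Na + glucose/18 + BUN/2.8
= 2·138 + 110/18 + 18/2.8
= 276 + 6.11 + 6.43
= 288.54 mOsm/kg ≈ 288.5 mOsm/kg
Osmolar gap = measured − calculated = 318 − 288.5 = 29.5 mOsm/kg

29.5 mOsm/kg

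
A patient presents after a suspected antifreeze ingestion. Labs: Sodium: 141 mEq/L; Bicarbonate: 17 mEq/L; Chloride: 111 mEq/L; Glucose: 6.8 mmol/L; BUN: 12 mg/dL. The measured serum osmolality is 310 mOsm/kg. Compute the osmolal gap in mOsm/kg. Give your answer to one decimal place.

Calculated osmolality = 2·Na + glucose + BUN/2.8
= 2·141 + 6.8 + 12/2.8
= 282 + 6.80 + 4.29
= 293.09 mOsm/kg ≈ 293.1 mOsm/kg
Osmolar gap = measured − calculated = 310 − 293.1 = 16.9 mOsm/kg

16.9 mOsm/kg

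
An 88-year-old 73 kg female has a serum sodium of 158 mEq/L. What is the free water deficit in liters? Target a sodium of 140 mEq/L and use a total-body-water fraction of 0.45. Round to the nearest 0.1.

TBW = 0.45 · 73 = 32.85 L
Free water deficit = TBW · (Na/140 − 1)
= 32.85 · (158/140 − 1)
= 32.85 · 0.1286
= 4.22 L

4.2 L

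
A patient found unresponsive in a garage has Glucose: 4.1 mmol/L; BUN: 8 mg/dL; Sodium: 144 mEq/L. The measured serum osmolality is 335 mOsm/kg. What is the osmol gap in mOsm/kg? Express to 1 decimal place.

Calculated osmolality = 2·Na + glucose + BUN/2.8
= 2·144 + 4.1 + 8/2.8
= 288 + 4.10 + 2.86
= 294.96 mOsm/kg ≈ 295.0 mOsm/kg
Osmolar gap = measured − calculated = 335 − 295.0 = 40.0 mOsm/kg

40.0 mOsm/kg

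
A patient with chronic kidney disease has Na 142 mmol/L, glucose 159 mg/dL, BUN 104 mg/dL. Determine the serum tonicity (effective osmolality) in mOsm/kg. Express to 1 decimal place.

Effective osmolality excludes urea (freely permeant across cell membranes):
2·Na + glucose/18
= 2·142 + 159/18
= 284 + 8.83
= 292.83 mOsm/kg

292.8 mOsm/kg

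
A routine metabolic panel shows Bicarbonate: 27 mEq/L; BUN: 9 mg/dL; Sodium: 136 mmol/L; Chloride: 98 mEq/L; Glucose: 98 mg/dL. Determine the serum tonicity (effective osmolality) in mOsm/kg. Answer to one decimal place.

277.4 mOsm/kg

Effective osmolality excludes urea (freely permeant across cell membranes):
2·Na + glucose/18
= 2·136 + 98/18
= 272 + 5.44
= 277.44 mOsm/kg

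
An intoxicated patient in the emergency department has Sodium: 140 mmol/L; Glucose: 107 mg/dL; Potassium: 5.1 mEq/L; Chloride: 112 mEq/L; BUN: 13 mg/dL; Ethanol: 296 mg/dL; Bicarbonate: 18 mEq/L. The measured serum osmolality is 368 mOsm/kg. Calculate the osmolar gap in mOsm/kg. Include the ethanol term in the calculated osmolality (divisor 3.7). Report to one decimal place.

-2.6 mOsm/kg

Calculated osmolality = 2·Na + glucose/18 + BUN/2.8 + ethanol/3.7
= 2·140 + 107/18 + 13/2.8 + 296/3.7
= 280 + 5.94 + 4.64 + 80
= 370.58 mOsm/kg ≈ 370.6 mOsm/kg
Osmolar gap = measured − calculated = 368 − 370.6 = -2.6 mOsm/kg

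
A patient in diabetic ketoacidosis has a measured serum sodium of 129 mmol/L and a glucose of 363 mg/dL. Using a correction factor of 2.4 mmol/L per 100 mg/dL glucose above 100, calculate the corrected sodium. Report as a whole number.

Corrected Na = measured Na + 2.4 · (glucose − 100)/100
= 129 + 2.4 · (363 − 100)/100
= 129 + 6.3
= 135.3 mmol/L

135 mmol/L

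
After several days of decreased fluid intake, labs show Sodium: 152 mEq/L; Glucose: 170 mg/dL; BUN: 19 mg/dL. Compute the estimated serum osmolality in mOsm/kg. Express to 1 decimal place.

Calculated osmolality = 2·Na + glucose/18 + BUN/2.8
= 2·152 + 170/18 + 19/2.8
= 304 + 9.44 + 6.79
= 320.23 mOsm/kg

320.2 mOsm/kg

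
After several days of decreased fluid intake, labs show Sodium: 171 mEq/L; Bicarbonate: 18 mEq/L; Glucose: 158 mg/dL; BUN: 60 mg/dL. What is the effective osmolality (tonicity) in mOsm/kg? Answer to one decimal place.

Effective osmolality excludes urea (freely permeant across cell membranes):
2·Na + glucose/18
= 2·171 + 158/18
= 342 + 8.78
= 350.78 mOsm/kg

350.8 mOsm/kg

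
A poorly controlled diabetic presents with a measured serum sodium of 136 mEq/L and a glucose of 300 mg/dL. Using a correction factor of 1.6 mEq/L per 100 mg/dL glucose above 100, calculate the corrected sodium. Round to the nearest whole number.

Corrected Na = measured Na + 1.6 · (glucose − 100)/100
= 136 + 1.6 · (300 − 100)/100
= 136 + 3.2
= 139.2 mEq/L

139 mEq/L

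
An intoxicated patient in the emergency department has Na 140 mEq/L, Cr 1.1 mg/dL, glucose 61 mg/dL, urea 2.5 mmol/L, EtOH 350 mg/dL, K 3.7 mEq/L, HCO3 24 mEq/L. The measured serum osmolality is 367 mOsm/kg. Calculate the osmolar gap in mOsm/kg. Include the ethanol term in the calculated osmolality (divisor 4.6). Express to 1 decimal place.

Calculated osmolality = 2·Na + glucose/18 + urea + ethanol/4.6
= 2·140 + 61/18 + 2.5 + 350/4.6
= 280 + 3.39 + 2.50 + 76.09
= 361.98 mOsm/kg ≈ 362.0 mOsm/kg
Osmolar gap = measured − calculated = 367 − 362.0 = 5.0 mOsm/kg

5.0 mOsm/kg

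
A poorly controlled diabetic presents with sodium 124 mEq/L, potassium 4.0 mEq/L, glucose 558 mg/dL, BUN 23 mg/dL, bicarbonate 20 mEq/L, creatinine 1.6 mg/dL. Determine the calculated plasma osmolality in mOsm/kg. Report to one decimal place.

287.2 mOsm/kg

Calculated osmolality = 2·Na + glucose/18 + BUN/2.8
= 2·124 + 558/18 + 23/2.8
= 248 + 31 + 8.21
= 287.21 mOsm/kg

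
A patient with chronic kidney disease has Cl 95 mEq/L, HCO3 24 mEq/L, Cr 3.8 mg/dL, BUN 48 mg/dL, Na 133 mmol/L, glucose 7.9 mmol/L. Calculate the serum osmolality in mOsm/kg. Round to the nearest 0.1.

291.0 mOsm/kg

Calculated osmolality = 2·Na + glucose + BUN/2.8
= 2·133 + 7.9 + 48/2.8
= 266 + 7.90 + 17.14
= 291.04 mOsm/kg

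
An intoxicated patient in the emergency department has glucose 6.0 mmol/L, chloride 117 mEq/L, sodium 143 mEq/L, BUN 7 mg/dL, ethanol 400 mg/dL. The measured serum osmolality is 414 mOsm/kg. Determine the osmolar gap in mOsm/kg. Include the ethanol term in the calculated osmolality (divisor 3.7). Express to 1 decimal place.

Calculated osmolality = 2·Na + glucose + BUN/2.8 + ethanol/3.7
= 2·143 + 6 + 7/2.8 + 400/3.7
= 286 + 6 + 2.50 + 108.11
= 402.61 mOsm/kg ≈ 402.6 mOsm/kg
Osmolar gap = measured − calculated = 414 − 402.6 = 11.4 mOsm/kg

11.4 mOsm/kg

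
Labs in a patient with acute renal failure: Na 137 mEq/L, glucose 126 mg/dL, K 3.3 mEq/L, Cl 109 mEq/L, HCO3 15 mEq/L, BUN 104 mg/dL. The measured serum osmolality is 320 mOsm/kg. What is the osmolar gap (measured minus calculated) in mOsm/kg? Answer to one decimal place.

1.9 mOsm/kg

Calculated osmolality = 2·Na + glucose/18 + BUN/2.8
= 2·137 + 126/18 + 104/2.8
= 274 + 7 + 37.14
= 318.14 mOsm/kg ≈ 318.1 mOsm/kg
Osmolar gap = measured − calculated = 320 − 318.1 = 1.9 mOsm/kg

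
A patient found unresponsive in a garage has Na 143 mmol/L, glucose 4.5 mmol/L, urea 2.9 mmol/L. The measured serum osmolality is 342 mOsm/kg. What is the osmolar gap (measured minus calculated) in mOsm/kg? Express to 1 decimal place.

Calculated osmolality = 2·Na + glucose + urea
= 2·143 + 4.5 + 2.9
= 286 + 4.50 + 2.90
= 293.4 mOsm/kg ≈ 293.4 mOsm/kg
Osmolar gap = measured − calculated = 342 − 293.4 = 48.6 mOsm/kg

48.6 mOsm/kg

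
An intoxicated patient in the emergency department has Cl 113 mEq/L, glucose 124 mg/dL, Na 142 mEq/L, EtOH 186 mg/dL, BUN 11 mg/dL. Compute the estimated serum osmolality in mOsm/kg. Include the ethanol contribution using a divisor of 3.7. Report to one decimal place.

Calculated osmolality = 2·Na + glucose/18 + BUN/2.8 + ethanol/3.7
= 2·142 + 124/18 + 11/2.8 + 186/3.7
= 284 + 6.89 + 3.93 + 50.27
= 345.09 mOsm/kg

345.1 mOsm/kg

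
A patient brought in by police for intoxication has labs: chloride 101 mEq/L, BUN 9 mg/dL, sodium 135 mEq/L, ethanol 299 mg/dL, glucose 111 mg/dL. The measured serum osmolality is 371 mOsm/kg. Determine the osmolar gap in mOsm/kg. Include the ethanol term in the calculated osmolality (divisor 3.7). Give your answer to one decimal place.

10.8 mOsm/kg

Calculated osmolality = 2·Na + glucose/18 + BUN/2.8 + ethanol/3.7
= 2·135 + 111/18 + 9/2.8 + 299/3.7
= 270 + 6.17 + 3.21 + 80.81
= 360.19 mOsm/kg ≈ 360.2 mOsm/kg
Osmolar gap = measured − calculated = 371 − 360.2 = 10.8 mOsm/kg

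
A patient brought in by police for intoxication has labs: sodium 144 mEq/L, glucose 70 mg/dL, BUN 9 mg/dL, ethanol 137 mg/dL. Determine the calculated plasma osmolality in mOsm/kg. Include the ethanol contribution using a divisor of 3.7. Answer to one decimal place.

Calculated osmolality = 2·Na + glucose/18 + BUN/2.8 + ethanol/3.7
= 2·144 + 70/18 + 9/2.8 + 137/3.7
= 288 + 3.89 + 3.21 + 37.03
= 332.13 mOsm/kg

332.1 mOsm/kg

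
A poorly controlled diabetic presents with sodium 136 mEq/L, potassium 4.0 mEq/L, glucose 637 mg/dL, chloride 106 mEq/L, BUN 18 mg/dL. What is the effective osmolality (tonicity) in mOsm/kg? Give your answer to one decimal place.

307.4 mOsm/kg

Effective osmolality excludes urea (freely permeant across cell membranes):
2·Na + glucose/18
= 2·136 + 637/18
= 272 + 35.39
= 307.39 mOsm/kg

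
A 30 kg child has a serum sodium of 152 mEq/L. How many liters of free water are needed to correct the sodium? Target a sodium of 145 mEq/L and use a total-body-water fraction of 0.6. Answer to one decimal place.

TBW = 0.6 · 30 = 18 L
Free water deficit = TBW · (Na/145 − 1)
= 18 · (152/145 − 1)
= 18 · 0.0483
= 0.87 L

0.9 L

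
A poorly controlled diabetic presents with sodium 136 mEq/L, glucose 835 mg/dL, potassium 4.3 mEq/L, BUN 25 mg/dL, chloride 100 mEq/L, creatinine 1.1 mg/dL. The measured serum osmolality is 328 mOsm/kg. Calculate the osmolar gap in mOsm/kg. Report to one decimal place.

Calculated osmolality = 2·Na + glucose/18 + BUN/2.8
= 2·136 + 835/18 + 25/2.8
= 272 + 46.39 + 8.93
= 327.32 mOsm/kg ≈ 327.3 mOsm/kg
Osmolar gap = measured − calculated = 328 − 327.3 = 0.7 mOsm/kg

0.7 mOsm/kg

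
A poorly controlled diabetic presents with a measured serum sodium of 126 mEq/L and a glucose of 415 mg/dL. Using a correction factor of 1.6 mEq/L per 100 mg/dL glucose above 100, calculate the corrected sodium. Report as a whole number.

131 mEq/L

Corrected Na = measured Na + 1.6 · (glucose − 100)/100
= 126 + 1.6 · (415 − 100)/100
= 126 + 5
= 131 mEq/L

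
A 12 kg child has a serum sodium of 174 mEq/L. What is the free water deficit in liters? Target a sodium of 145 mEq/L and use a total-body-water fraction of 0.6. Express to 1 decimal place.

1.4 L

TBW = 0.6 · 12 = 7.2 L
Free water deficit = TBW · (Na/145 − 1)
= 7.2 · (174/145 − 1)
= 7.2 · 0.2
= 1.44 L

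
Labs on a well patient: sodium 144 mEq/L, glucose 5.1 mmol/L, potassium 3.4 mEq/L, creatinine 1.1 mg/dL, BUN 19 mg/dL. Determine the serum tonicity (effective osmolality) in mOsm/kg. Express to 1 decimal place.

293.1 mOsm/kg

Effective osmolality excludes urea (freely permeant across cell membranes):
2·Na + glucose
= 2·144 + 5.1
= 288 + 5.1
= 293.1 mOsm/kg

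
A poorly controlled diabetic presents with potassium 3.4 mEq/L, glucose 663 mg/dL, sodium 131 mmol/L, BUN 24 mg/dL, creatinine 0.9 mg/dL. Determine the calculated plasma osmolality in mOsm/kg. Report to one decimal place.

307.4 mOsm/kg

Calculated osmolality = 2·Na + glucose/18 + BUN/2.8
= 2·131 + 663/18 + 24/2.8
= 262 + 36.83 + 8.57
= 307.4 mOsm/kg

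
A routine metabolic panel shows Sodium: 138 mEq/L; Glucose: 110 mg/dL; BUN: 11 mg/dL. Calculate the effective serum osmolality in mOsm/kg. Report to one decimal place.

282.1 mOsm/kg

Effective osmolality excludes urea (freely permeant across cell membranes):
2·Na + glucose/18
= 2·138 + 110/18
= 276 + 6.11
= 282.11 mOsm/kg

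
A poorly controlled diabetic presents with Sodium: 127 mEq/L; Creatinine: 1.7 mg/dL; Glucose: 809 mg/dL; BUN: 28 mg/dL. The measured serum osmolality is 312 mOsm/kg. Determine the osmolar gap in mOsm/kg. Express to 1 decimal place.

Calculated osmolality = 2·Na + glucose/18 + BUN/2.8
= 2·127 + 809/18 + 28/2.8
= 254 + 44.94 + 10
= 308.94 mOsm/kg ≈ 308.9 mOsm/kg
Osmolar gap = measured − calculated = 312 − 308.9 = 3.1 mOsm/kg

3.1 mOsm/kg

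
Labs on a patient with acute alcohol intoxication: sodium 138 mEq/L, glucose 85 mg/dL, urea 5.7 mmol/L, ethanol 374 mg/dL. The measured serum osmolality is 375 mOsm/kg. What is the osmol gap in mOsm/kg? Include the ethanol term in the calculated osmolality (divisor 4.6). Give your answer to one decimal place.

Calculated osmolality = 2·Na + glucose/18 + urea + ethanol/4.6
= 2·138 + 85/18 + 5.7 + 374/4.6
= 276 + 4.72 + 5.70 + 81.30
= 367.72 mOsm/kg ≈ 367.7 mOsm/kg
Osmolar gap = measured − calculated = 375 − 367.7 = 7.3 mOsm/kg

7.3 mOsm/kg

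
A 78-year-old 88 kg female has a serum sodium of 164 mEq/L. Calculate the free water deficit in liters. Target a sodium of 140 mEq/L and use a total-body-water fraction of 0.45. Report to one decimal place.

TBW = 0.45 · 88 = 39.6 L
Free water deficit = TBW · (Na/140 − 1)
= 39.6 · (164/140 − 1)
= 39.6 · 0.1714
= 6.79 L

6.8 L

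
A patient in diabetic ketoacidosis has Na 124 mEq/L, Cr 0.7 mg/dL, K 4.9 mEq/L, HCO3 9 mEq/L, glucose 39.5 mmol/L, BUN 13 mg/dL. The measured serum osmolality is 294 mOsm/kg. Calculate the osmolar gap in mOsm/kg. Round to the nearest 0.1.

Calculated osmolality = 2·Na + glucose + BUN/2.8
= 2·124 + 39.5 + 13/2.8
= 248 + 39.50 + 4.64
= 292.14 mOsm/kg ≈ 292.1 mOsm/kg
Osmolar gap = measured − calculated = 294 − 292.1 = 1.9 mOsm/kg

1.9 mOsm/kg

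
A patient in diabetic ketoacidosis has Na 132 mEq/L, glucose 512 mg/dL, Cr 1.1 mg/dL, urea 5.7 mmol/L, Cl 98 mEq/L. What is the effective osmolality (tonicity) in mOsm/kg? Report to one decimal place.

Effective osmolality excludes urea (freely permeant across cell membranes):
2·Na + glucose/18
= 2·132 + 512/18
= 264 + 28.44
= 292.44 mOsm/kg

292.4 mOsm/kg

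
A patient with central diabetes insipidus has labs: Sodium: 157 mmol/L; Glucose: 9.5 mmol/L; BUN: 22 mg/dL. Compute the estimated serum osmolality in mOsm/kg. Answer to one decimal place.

Calculated osmolality = 2·Na + glucose + BUN/2.8
= 2·157 + 9.5 + 22/2.8
= 314 + 9.50 + 7.86
= 331.36 mOsm/kg

331.4 mOsm/kg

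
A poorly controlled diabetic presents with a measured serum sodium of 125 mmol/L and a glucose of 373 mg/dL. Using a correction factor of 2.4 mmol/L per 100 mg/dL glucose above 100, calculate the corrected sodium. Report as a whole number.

132 mmol/L

Corrected Na = measured Na + 2.4 · (glucose − 100)/100
= 125 + 2.4 · (373 − 100)/100
= 125 + 6.6
= 131.6 mmol/L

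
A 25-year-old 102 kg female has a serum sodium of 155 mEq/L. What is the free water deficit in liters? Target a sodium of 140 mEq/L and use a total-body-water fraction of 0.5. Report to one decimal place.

5.5 L

TBW = 0.5 · 102 = 51 L
Free water deficit = TBW · (Na/140 − 1)
= 51 · (155/140 − 1)
= 51 · 0.1071
= 5.46 L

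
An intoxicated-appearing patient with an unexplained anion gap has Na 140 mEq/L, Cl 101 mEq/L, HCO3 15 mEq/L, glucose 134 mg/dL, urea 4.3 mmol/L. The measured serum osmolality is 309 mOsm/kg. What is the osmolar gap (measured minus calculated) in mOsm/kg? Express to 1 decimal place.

Calculated osmolality = 2·Na + glucose/18 + urea
= 2·140 + 134/18 + 4.3
= 280 + 7.44 + 4.30
= 291.74 mOsm/kg ≈ 291.7 mOsm/kg
Osmolar gap = measured − calculated = 309 − 291.7 = 17.3 mOsm/kg

17.3 mOsm/kg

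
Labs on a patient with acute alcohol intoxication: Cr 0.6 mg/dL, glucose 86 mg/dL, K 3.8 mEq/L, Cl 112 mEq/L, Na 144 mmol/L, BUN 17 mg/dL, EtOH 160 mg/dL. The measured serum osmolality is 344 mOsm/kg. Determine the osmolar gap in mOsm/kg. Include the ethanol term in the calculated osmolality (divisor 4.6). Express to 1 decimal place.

Calculated osmolality = 2·Na + glucose/18 + BUN/2.8 + ethanol/4.6
= 2·144 + 86/18 + 17/2.8 + 160/4.6
= 288 + 4.78 + 6.07 + 34.78
= 333.63 mOsm/kg ≈ 333.6 mOsm/kg
Osmolar gap = measured − calculated = 344 − 333.6 = 10.4 mOsm/kg

10.4 mOsm/kg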